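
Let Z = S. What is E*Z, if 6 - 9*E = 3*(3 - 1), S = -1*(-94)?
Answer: 0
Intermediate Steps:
S = 94
Z = 94
E = 0 (E = ⅔ - (3 - 1)/3 = ⅔ - 2/3 = ⅔ - ⅑*6 = ⅔ - ⅔ = 0)
E*Z = 0*94 = 0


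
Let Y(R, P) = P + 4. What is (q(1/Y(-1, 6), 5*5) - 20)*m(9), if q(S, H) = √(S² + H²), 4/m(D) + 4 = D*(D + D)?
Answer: -40/79 + √62501/395 ≈ 0.12659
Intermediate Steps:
Y(R, P) = 4 + P
m(D) = 4/(-4 + 2*D²) (m(D) = 4/(-4 + D*(D + D)) = 4/(-4 + D*(2*D)) = 4/(-4 + 2*D²))
q(S, H) = √(H² + S²)
(q(1/Y(-1, 6), 5*5) - 20)*m(9) = (√((5*5)² + (1/(4 + 6))²) - 20)*(2/(-2 + 9²)) = (√(25² + (1/10)²) - 20)*(2/(-2 + 81)) = (√(625 + (⅒)²) - 20)*(2/79) = (√(625 + 1/100) - 20)*(2*(1/79)) = (√(62501/100) - 20)*(2/79) = (√62501/10 - 20)*(2/79) = (-20 + √62501/10)*(2/79) = -40/79 + √62501/395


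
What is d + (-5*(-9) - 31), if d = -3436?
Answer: -3422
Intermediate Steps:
d + (-5*(-9) - 31) = -3436 + (-5*(-9) - 31) = -3436 + (45 - 31) = -3436 + 14 = -3422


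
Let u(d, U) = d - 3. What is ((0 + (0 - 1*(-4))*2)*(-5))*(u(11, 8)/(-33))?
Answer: 320/33 ≈ 9.6970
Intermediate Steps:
u(d, U) = -3 + d
((0 + (0 - 1*(-4))*2)*(-5))*(u(11, 8)/(-33)) = ((0 + (0 - 1*(-4))*2)*(-5))*((-3 + 11)/(-33)) = ((0 + (0 + 4)*2)*(-5))*(8*(-1/33)) = ((0 + 4*2)*(-5))*(-8/33) = ((0 + 8)*(-5))*(-8/33) = (8*(-5))*(-8/33) = -40*(-8/33) = 320/33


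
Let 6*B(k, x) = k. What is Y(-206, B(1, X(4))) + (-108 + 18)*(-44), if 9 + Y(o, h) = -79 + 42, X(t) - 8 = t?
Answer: 3914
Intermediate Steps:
X(t) = 8 + t
B(k, x) = k/6
Y(o, h) = -46 (Y(o, h) = -9 + (-79 + 42) = -9 - 37 = -46)
Y(-206, B(1, X(4))) + (-108 + 18)*(-44) = -46 + (-108 + 18)*(-44) = -46 - 90*(-44) = -46 + 3960 = 3914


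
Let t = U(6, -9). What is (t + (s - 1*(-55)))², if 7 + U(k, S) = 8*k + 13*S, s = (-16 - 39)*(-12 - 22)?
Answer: 3418801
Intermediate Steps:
s = 1870 (s = -55*(-34) = 1870)
U(k, S) = -7 + 8*k + 13*S (U(k, S) = -7 + (8*k + 13*S) = -7 + 8*k + 13*S)
t = -76 (t = -7 + 8*6 + 13*(-9) = -7 + 48 - 117 = -76)
(t + (s - 1*(-55)))² = (-76 + (1870 - 1*(-55)))² = (-76 + (1870 + 55))² = (-76 + 1925)² = 1849² = 3418801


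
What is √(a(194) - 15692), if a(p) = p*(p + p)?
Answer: 6*√1655 ≈ 244.09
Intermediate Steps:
a(p) = 2*p² (a(p) = p*(2*p) = 2*p²)
√(a(194) - 15692) = √(2*194² - 15692) = √(2*37636 - 15692) = √(75272 - 15692) = √59580 = 6*√1655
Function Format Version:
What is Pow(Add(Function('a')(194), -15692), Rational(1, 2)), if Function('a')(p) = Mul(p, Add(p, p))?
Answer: Mul(6, Pow(1655, Rational(1, 2))) ≈ 244.09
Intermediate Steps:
Function('a')(p) = Mul(2, Pow(p, 2)) (Function('a')(p) = Mul(p, Mul(2, p)) = Mul(2, Pow(p, 2)))
Pow(Add(Function('a')(194), -15692), Rational(1, 2)) = Pow(Add(Mul(2, Pow(194, 2)), -15692), Rational(1, 2)) = Pow(Add(Mul(2, 37636), -15692), Rational(1, 2)) = Pow(Add(75272, -15692), Rational(1, 2)) = Pow(59580, Rational(1, 2)) = Mul(6, Pow(1655, Rational(1, 2)))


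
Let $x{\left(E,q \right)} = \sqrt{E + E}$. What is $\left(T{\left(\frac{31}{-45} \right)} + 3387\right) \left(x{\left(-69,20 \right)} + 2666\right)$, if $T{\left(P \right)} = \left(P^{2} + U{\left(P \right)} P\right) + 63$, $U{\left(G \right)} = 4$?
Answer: $\frac{18613028246}{2025} + \frac{6981631 i \sqrt{138}}{2025} \approx 9.1916 \cdot 10^{6} + 40502.0 i$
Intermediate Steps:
$T{\left(P \right)} = 63 + P^{2} + 4 P$ ($T{\left(P \right)} = \left(P^{2} + 4 P\right) + 63 = 63 + P^{2} + 4 P$)
$x{\left(E,q \right)} = \sqrt{2} \sqrt{E}$ ($x{\left(E,q \right)} = \sqrt{2 E} = \sqrt{2} \sqrt{E}$)
$\left(T{\left(\frac{31}{-45} \right)} + 3387\right) \left(x{\left(-69,20 \right)} + 2666\right) = \left(\left(63 + \left(\frac{31}{-45}\right)^{2} + 4 \frac{31}{-45}\right) + 3387\right) \left(\sqrt{2} \sqrt{-69} + 2666\right) = \left(\left(63 + \left(31 \left(- \frac{1}{45}\right)\right)^{2} + 4 \cdot 31 \left(- \frac{1}{45}\right)\right) + 3387\right) \left(\sqrt{2} i \sqrt{69} + 2666\right) = \left(\left(63 + \left(- \frac{31}{45}\right)^{2} + 4 \left(- \frac{31}{45}\right)\right) + 3387\right) \left(i \sqrt{138} + 2666\right) = \left(\left(63 + \frac{961}{2025} - \frac{124}{45}\right) + 3387\right) \left(2666 + i \sqrt{138}\right) = \left(\frac{122956}{2025} + 3387\right) \left(2666 + i \sqrt{138}\right) = \frac{6981631 \left(2666 + i \sqrt{138}\right)}{2025} = \frac{18613028246}{2025} + \frac{6981631 i \sqrt{138}}{2025}$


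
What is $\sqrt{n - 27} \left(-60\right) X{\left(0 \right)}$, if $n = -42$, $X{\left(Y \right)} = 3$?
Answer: $- 180 i \sqrt{69} \approx - 1495.2 i$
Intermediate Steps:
$\sqrt{n - 27} \left(-60\right) X{\left(0 \right)} = \sqrt{-42 - 27} \left(-60\right) 3 = \sqrt{-69} \left(-60\right) 3 = i \sqrt{69} \left(-60\right) 3 = - 60 i \sqrt{69} \cdot 3 = - 180 i \sqrt{69}$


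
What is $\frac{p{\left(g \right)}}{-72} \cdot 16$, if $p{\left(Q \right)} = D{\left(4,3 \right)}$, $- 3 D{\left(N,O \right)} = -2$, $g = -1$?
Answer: $- \frac{4}{27} \approx -0.14815$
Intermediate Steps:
$D{\left(N,O \right)} = \frac{2}{3}$ ($D{\left(N,O \right)} = \left(- \frac{1}{3}\right) \left(-2\right) = \frac{2}{3}$)
$p{\left(Q \right)} = \frac{2}{3}$
$\frac{p{\left(g \right)}}{-72} \cdot 16 = \frac{2}{3 \left(-72\right)} 16 = \frac{2}{3} \left(- \frac{1}{72}\right) 16 = \left(- \frac{1}{108}\right) 16 = - \frac{4}{27}$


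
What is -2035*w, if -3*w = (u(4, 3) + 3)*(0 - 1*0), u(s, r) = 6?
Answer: 0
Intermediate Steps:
w = 0 (w = -(6 + 3)*(0 - 1*0)/3 = -3*(0 + 0) = -3*0 = -⅓*0 = 0)
-2035*w = -2035*0 = 0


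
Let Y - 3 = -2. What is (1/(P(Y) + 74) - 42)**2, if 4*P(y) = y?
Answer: 155500900/88209 ≈ 1762.9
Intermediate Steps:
Y = 1 (Y = 3 - 2 = 1)
P(y) = y/4
(1/(P(Y) + 74) - 42)**2 = (1/((1/4)*1 + 74) - 42)**2 = (1/(1/4 + 74) - 42)**2 = (1/(297/4) - 42)**2 = (4/297 - 42)**2 = (-12470/297)**2 = 155500900/88209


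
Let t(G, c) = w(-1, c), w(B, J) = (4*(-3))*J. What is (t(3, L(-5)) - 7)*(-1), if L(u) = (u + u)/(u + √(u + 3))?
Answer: 263/9 + 40*I*√2/9 ≈ 29.222 + 6.2854*I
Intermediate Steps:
w(B, J) = -12*J
L(u) = 2*u/(u + √(3 + u)) (L(u) = (2*u)/(u + √(3 + u)) = 2*u/(u + √(3 + u)))
t(G, c) = -12*c
(t(3, L(-5)) - 7)*(-1) = (-24*(-5)/(-5 + √(3 - 5)) - 7)*(-1) = (-24*(-5)/(-5 + √(-2)) - 7)*(-1) = (-24*(-5)/(-5 + I*√2) - 7)*(-1) = (-(-120)/(-5 + I*√2) - 7)*(-1) = (120/(-5 + I*√2) - 7)*(-1) = (-7 + 120/(-5 + I*√2))*(-1) = 7 - 120/(-5 + I*√2)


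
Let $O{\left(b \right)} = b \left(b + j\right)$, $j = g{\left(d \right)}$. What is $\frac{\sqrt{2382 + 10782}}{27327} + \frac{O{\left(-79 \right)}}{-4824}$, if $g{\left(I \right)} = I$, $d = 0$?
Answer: $- \frac{6241}{4824} + \frac{2 \sqrt{3291}}{27327} \approx -1.2895$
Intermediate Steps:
$j = 0$
$O{\left(b \right)} = b^{2}$ ($O{\left(b \right)} = b \left(b + 0\right) = b b = b^{2}$)
$\frac{\sqrt{2382 + 10782}}{27327} + \frac{O{\left(-79 \right)}}{-4824} = \frac{\sqrt{2382 + 10782}}{27327} + \frac{\left(-79\right)^{2}}{-4824} = \sqrt{13164} \cdot \frac{1}{27327} + 6241 \left(- \frac{1}{4824}\right) = 2 \sqrt{3291} \cdot \frac{1}{27327} - \frac{6241}{4824} = \frac{2 \sqrt{3291}}{27327} - \frac{6241}{4824} = - \frac{6241}{4824} + \frac{2 \sqrt{3291}}{27327}$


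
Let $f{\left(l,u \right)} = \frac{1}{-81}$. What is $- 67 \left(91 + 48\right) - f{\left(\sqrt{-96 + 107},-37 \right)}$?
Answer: $- \frac{754352}{81} \approx -9313.0$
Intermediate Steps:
$f{\left(l,u \right)} = - \frac{1}{81}$
$- 67 \left(91 + 48\right) - f{\left(\sqrt{-96 + 107},-37 \right)} = - 67 \left(91 + 48\right) - - \frac{1}{81} = \left(-67\right) 139 + \frac{1}{81} = -9313 + \frac{1}{81} = - \frac{754352}{81}$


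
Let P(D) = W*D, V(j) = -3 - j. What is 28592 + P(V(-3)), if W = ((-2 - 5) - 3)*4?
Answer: 28592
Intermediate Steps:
W = -40 (W = (-7 - 3)*4 = -10*4 = -40)
P(D) = -40*D
28592 + P(V(-3)) = 28592 - 40*(-3 - 1*(-3)) = 28592 - 40*(-3 + 3) = 28592 - 40*0 = 28592 + 0 = 28592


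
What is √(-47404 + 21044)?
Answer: 2*I*√6590 ≈ 162.36*I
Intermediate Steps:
√(-47404 + 21044) = √(-26360) = 2*I*√6590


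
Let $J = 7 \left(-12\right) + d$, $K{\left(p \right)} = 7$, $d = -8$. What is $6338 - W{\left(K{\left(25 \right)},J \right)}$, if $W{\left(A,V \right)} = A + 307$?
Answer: $6024$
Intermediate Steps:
$J = -92$ ($J = 7 \left(-12\right) - 8 = -84 - 8 = -92$)
$W{\left(A,V \right)} = 307 + A$
$6338 - W{\left(K{\left(25 \right)},J \right)} = 6338 - \left(307 + 7\right) = 6338 - 314 = 6024$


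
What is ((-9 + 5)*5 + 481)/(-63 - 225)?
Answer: -461/288 ≈ -1.6007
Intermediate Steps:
((-9 + 5)*5 + 481)/(-63 - 225) = (-4*5 + 481)/(-288) = (-20 + 481)*(-1/288) = 461*(-1/288) = -461/288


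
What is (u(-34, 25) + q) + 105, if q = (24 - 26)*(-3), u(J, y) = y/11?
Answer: 1246/11 ≈ 113.27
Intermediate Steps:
u(J, y) = y/11 (u(J, y) = y*(1/11) = y/11)
q = 6 (q = -2*(-3) = 6)
(u(-34, 25) + q) + 105 = ((1/11)*25 + 6) + 105 = (25/11 + 6) + 105 = 91/11 + 105 = 1246/11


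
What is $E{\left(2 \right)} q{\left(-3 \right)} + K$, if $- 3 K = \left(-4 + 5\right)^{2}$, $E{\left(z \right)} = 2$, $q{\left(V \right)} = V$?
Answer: $- \frac{19}{3} \approx -6.3333$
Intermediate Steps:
$K = - \frac{1}{3}$ ($K = - \frac{\left(-4 + 5\right)^{2}}{3} = - \frac{1^{2}}{3} = \left(- \frac{1}{3}\right) 1 = - \frac{1}{3} \approx -0.33333$)
$E{\left(2 \right)} q{\left(-3 \right)} + K = 2 \left(-3\right) - \frac{1}{3} = -6 - \frac{1}{3} = - \frac{19}{3}$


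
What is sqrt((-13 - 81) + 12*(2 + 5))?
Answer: I*sqrt(10) ≈ 3.1623*I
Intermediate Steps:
sqrt((-13 - 81) + 12*(2 + 5)) = sqrt(-94 + 12*7) = sqrt(-94 + 84) = sqrt(-10) = I*sqrt(10)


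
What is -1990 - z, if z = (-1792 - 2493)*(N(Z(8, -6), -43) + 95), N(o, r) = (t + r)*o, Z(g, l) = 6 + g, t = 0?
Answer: -2174485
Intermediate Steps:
N(o, r) = o*r (N(o, r) = (0 + r)*o = r*o = o*r)
z = 2172495 (z = (-1792 - 2493)*((6 + 8)*(-43) + 95) = -4285*(14*(-43) + 95) = -4285*(-602 + 95) = -4285*(-507) = 2172495)
-1990 - z = -1990 - 1*2172495 = -1990 - 2172495 = -2174485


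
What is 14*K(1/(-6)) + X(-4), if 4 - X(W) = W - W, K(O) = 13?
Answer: 186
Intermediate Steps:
X(W) = 4 (X(W) = 4 - (W - W) = 4 - 1*0 = 4 + 0 = 4)
14*K(1/(-6)) + X(-4) = 14*13 + 4 = 182 + 4 = 186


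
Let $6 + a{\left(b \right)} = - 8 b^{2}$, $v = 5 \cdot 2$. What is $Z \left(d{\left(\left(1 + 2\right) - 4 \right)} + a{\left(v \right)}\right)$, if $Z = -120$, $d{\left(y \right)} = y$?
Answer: $96840$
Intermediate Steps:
$v = 10$
$a{\left(b \right)} = -6 - 8 b^{2}$
$Z \left(d{\left(\left(1 + 2\right) - 4 \right)} + a{\left(v \right)}\right) = - 120 \left(\left(\left(1 + 2\right) - 4\right) - \left(6 + 8 \cdot 10^{2}\right)\right) = - 120 \left(\left(3 - 4\right) - 806\right) = - 120 \left(-1 - 806\right) = \left(-120\right) \left(-807\right) = 96840$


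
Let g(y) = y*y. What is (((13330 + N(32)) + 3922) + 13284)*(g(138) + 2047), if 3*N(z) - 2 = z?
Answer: 1932821422/3 ≈ 6.4427e+8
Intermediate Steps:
N(z) = ⅔ + z/3
g(y) = y²
(((13330 + N(32)) + 3922) + 13284)*(g(138) + 2047) = (((13330 + (⅔ + (⅓)*32)) + 3922) + 13284)*(138² + 2047) = (((13330 + (⅔ + 32/3)) + 3922) + 13284)*(19044 + 2047) = (((13330 + 34/3) + 3922) + 13284)*21091 = ((40024/3 + 3922) + 13284)*21091 = (51790/3 + 13284)*21091 = (91642/3)*21091 = 1932821422/3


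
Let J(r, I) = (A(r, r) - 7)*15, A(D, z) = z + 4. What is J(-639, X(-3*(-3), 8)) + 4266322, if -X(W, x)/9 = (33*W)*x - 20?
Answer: 4256692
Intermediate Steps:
A(D, z) = 4 + z
X(W, x) = 180 - 297*W*x (X(W, x) = -9*((33*W)*x - 20) = -9*(33*W*x - 20) = -9*(-20 + 33*W*x) = 180 - 297*W*x)
J(r, I) = -45 + 15*r (J(r, I) = ((4 + r) - 7)*15 = (-3 + r)*15 = -45 + 15*r)
J(-639, X(-3*(-3), 8)) + 4266322 = (-45 + 15*(-639)) + 4266322 = (-45 - 9585) + 4266322 = -9630 + 4266322 = 4256692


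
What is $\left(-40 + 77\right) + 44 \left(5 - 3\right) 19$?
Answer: $1709$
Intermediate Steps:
$\left(-40 + 77\right) + 44 \left(5 - 3\right) 19 = 37 + 44 \cdot 2 \cdot 19 = 37 + 44 \cdot 38 = 37 + 1672 = 1709$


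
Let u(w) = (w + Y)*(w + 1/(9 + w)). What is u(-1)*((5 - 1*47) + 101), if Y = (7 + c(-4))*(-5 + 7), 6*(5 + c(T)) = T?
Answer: -2065/24 ≈ -86.042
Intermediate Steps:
c(T) = -5 + T/6
Y = 8/3 (Y = (7 + (-5 + (⅙)*(-4)))*(-5 + 7) = (7 + (-5 - ⅔))*2 = (7 - 17/3)*2 = (4/3)*2 = 8/3 ≈ 2.6667)
u(w) = (8/3 + w)*(w + 1/(9 + w)) (u(w) = (w + 8/3)*(w + 1/(9 + w)) = (8/3 + w)*(w + 1/(9 + w)))
u(-1)*((5 - 1*47) + 101) = ((8 + 3*(-1)³ + 35*(-1)² + 75*(-1))/(3*(9 - 1)))*((5 - 1*47) + 101) = ((⅓)*(8 + 3*(-1) + 35*1 - 75)/8)*((5 - 47) + 101) = ((⅓)*(⅛)*(8 - 3 + 35 - 75))*(-42 + 101) = ((⅓)*(⅛)*(-35))*59 = -35/24*59 = -2065/24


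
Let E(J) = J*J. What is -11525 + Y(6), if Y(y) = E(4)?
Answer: -11509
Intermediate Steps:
E(J) = J²
Y(y) = 16 (Y(y) = 4² = 16)
-11525 + Y(6) = -11525 + 16 = -11509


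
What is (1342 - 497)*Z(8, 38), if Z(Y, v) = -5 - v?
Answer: -36335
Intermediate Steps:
(1342 - 497)*Z(8, 38) = (1342 - 497)*(-5 - 1*38) = 845*(-5 - 38) = 845*(-43) = -36335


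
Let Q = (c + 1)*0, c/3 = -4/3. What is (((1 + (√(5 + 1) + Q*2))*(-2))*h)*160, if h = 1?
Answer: -320 - 320*√6 ≈ -1103.8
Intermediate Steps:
c = -4 (c = 3*(-4/3) = -4)
Q = 0 (Q = (-4 + 1)*0 = -3*0 = 0)
(((1 + (√(5 + 1) + Q*2))*(-2))*h)*160 = (((1 + (√(5 + 1) + 0*2))*(-2))*1)*160 = (((1 + (√6 + 0))*(-2))*1)*160 = (((1 + √6)*(-2))*1)*160 = ((-2 - 2*√6)*1)*160 = (-2 - 2*√6)*160 = -320 - 320*√6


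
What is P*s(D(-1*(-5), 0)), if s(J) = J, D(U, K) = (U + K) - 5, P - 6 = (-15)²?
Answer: 0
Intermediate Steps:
P = 231 (P = 6 + (-15)² = 6 + 225 = 231)
D(U, K) = -5 + K + U (D(U, K) = (K + U) - 5 = -5 + K + U)
P*s(D(-1*(-5), 0)) = 231*(-5 + 0 - 1*(-5)) = 231*(-5 + 0 + 5) = 231*0 = 0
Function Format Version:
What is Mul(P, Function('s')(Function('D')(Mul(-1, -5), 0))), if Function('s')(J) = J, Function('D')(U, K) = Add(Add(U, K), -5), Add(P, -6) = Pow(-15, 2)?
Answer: 0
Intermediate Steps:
P = 231 (P = Add(6, Pow(-15, 2)) = Add(6, 225) = 231)
Function('D')(U, K) = Add(-5, K, U) (Function('D')(U, K) = Add(Add(K, U), -5) = Add(-5, K, U))
Mul(P, Function('s')(Function('D')(Mul(-1, -5), 0))) = Mul(231, Add(-5, 0, Mul(-1, -5))) = Mul(231, Add(-5, 0, 5)) = Mul(231, 0) = 0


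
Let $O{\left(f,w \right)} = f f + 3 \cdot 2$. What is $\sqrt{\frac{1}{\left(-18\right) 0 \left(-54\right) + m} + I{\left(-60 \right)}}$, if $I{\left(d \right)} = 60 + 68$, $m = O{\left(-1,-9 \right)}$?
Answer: $\frac{\sqrt{6279}}{7} \approx 11.32$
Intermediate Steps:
$O{\left(f,w \right)} = 6 + f^{2}$ ($O{\left(f,w \right)} = f^{2} + 6 = 6 + f^{2}$)
$m = 7$ ($m = 6 + \left(-1\right)^{2} = 6 + 1 = 7$)
$I{\left(d \right)} = 128$
$\sqrt{\frac{1}{\left(-18\right) 0 \left(-54\right) + m} + I{\left(-60 \right)}} = \sqrt{\frac{1}{\left(-18\right) 0 \left(-54\right) + 7} + 128} = \sqrt{\frac{1}{0 \left(-54\right) + 7} + 128} = \sqrt{\frac{1}{0 + 7} + 128} = \sqrt{\frac{1}{7} + 128} = \sqrt{\frac{897}{7}} = \frac{\sqrt{6279}}{7}$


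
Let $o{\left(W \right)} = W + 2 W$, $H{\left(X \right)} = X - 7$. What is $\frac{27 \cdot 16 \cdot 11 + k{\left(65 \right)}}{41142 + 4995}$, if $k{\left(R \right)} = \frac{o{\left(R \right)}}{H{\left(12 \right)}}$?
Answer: $\frac{1597}{15379} \approx 0.10384$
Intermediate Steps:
$H{\left(X \right)} = -7 + X$ ($H{\left(X \right)} = X - 7 = -7 + X$)
$o{\left(W \right)} = 3 W$
$k{\left(R \right)} = \frac{3 R}{5}$ ($k{\left(R \right)} = \frac{3 R}{-7 + 12} = \frac{3 R}{5}$)
$\frac{27 \cdot 16 \cdot 11 + k{\left(65 \right)}}{41142 + 4995} = \frac{27 \cdot 16 \cdot 11 + \frac{3}{5} \cdot 65}{41142 + 4995} = \frac{432 \cdot 11 + 39}{46137} = \left(4752 + 39\right) \frac{1}{46137} = 4791 \cdot \frac{1}{46137} = \frac{1597}{15379}$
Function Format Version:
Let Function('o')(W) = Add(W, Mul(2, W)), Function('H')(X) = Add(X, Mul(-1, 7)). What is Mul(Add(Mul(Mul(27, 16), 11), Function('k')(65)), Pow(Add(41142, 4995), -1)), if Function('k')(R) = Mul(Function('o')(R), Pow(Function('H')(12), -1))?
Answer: Rational(1597, 15379) ≈ 0.10384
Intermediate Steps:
Function('H')(X) = Add(-7, X) (Function('H')(X) = Add(X, -7) = Add(-7, X))
Function('o')(W) = Mul(3, W)
Function('k')(R) = Mul(Rational(3, 5), R) (Function('k')(R) = Mul(Mul(3, R), Pow(Add(-7, 12), -1)) = Mul(Mul(3, R), Pow(5, -1)) = Mul(Mul(3, R), Rational(1, 5)) = Mul(Rational(3, 5), R))
Mul(Add(Mul(Mul(27, 16), 11), Function('k')(65)), Pow(Add(41142, 4995), -1)) = Mul(Add(Mul(Mul(27, 16), 11), Mul(Rational(3, 5), 65)), Pow(Add(41142, 4995), -1)) = Mul(Add(Mul(432, 11), 39), Pow(46137, -1)) = Mul(Add(4752, 39), Rational(1, 46137)) = Mul(4791, Rational(1, 46137)) = Rational(1597, 15379)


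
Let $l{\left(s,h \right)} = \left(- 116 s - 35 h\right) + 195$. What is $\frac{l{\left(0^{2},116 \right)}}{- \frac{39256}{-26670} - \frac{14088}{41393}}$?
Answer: $- \frac{304769415225}{89228332} \approx -3415.6$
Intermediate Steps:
$l{\left(s,h \right)} = 195 - 116 s - 35 h$
$\frac{l{\left(0^{2},116 \right)}}{- \frac{39256}{-26670} - \frac{14088}{41393}} = \frac{195 - 116 \cdot 0^{2} - 4060}{- \frac{39256}{-26670} - \frac{14088}{41393}} = \frac{195 - 0 - 4060}{\left(-39256\right) \left(- \frac{1}{26670}\right) - \frac{14088}{41393}} = \frac{195 + 0 - 4060}{\frac{2804}{1905} - \frac{14088}{41393}} = - \frac{3865}{\frac{89228332}{78853665}} = \left(-3865\right) \frac{78853665}{89228332} = - \frac{304769415225}{89228332}$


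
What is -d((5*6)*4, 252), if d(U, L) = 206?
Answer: -206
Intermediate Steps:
-d((5*6)*4, 252) = -1*206 = -206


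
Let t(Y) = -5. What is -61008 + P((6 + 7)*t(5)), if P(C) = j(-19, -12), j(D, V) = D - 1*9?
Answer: -61036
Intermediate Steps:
j(D, V) = -9 + D (j(D, V) = D - 9 = -9 + D)
P(C) = -28 (P(C) = -9 - 19 = -28)
-61008 + P((6 + 7)*t(5)) = -61008 - 28 = -61036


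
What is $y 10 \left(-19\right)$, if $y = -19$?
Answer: $3610$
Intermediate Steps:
$y 10 \left(-19\right) = \left(-19\right) 10 \left(-19\right) = \left(-190\right) \left(-19\right) = 3610$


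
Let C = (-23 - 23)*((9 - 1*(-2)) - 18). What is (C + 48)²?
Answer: 136900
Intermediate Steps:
C = 322 (C = -46*((9 + 2) - 18) = -46*(11 - 18) = -46*(-7) = 322)
(C + 48)² = (322 + 48)² = 370² = 136900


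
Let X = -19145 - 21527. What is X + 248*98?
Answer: -16368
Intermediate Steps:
X = -40672
X + 248*98 = -40672 + 248*98 = -40672 + 24304 = -16368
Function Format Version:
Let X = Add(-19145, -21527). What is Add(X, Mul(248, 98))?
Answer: -16368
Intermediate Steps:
X = -40672
Add(X, Mul(248, 98)) = Add(-40672, Mul(248, 98)) = Add(-40672, 24304) = -16368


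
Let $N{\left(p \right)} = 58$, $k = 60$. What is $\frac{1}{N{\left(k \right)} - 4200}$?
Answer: $- \frac{1}{4142} \approx -0.00024143$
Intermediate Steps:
$\frac{1}{N{\left(k \right)} - 4200} = \frac{1}{58 - 4200} = \frac{1}{-4142} = - \frac{1}{4142}$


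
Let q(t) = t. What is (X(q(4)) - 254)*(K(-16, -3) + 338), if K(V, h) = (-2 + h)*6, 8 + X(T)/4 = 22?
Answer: -60984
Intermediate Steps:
X(T) = 56 (X(T) = -32 + 4*22 = -32 + 88 = 56)
K(V, h) = -12 + 6*h
(X(q(4)) - 254)*(K(-16, -3) + 338) = (56 - 254)*((-12 + 6*(-3)) + 338) = -198*((-12 - 18) + 338) = -198*(-30 + 338) = -198*308 = -60984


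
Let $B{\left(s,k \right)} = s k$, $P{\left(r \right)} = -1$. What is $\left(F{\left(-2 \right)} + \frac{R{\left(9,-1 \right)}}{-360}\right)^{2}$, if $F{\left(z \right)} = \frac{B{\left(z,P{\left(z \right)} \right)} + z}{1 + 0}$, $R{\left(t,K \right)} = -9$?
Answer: $\frac{1}{1600} \approx 0.000625$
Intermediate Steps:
$B{\left(s,k \right)} = k s$
$F{\left(z \right)} = 0$ ($F{\left(z \right)} = \frac{- z + z}{1 + 0} = \frac{0}{1} = 0 \cdot 1 = 0$)
$\left(F{\left(-2 \right)} + \frac{R{\left(9,-1 \right)}}{-360}\right)^{2} = \left(0 - \frac{9}{-360}\right)^{2} = \left(0 - - \frac{1}{40}\right)^{2} = \left(0 + \frac{1}{40}\right)^{2} = \left(\frac{1}{40}\right)^{2} = \frac{1}{1600}$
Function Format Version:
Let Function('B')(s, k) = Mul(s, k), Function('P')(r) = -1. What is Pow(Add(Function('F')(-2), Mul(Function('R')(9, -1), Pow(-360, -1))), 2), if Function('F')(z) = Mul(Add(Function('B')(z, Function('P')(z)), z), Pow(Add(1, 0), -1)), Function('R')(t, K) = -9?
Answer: Rational(1, 1600) ≈ 0.00062500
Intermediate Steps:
Function('B')(s, k) = Mul(k, s)
Function('F')(z) = 0 (Function('F')(z) = Mul(Add(Mul(-1, z), z), Pow(Add(1, 0), -1)) = Mul(0, Pow(1, -1)) = Mul(0, 1) = 0)
Pow(Add(Function('F')(-2), Mul(Function('R')(9, -1), Pow(-360, -1))), 2) = Pow(Add(0, Mul(-9, Pow(-360, -1))), 2) = Pow(Add(0, Mul(-9, Rational(-1, 360))), 2) = Pow(Add(0, Rational(1, 40)), 2) = Pow(Rational(1, 40), 2) = Rational(1, 1600)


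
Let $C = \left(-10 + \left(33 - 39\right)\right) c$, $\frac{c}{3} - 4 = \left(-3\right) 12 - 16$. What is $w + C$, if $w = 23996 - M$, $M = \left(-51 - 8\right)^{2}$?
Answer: $22819$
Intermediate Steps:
$M = 3481$ ($M = \left(-59\right)^{2} = 3481$)
$c = -144$ ($c = 12 + 3 \left(\left(-3\right) 12 - 16\right) = 12 + 3 \left(-36 - 16\right) = 12 + 3 \left(-52\right) = 12 - 156 = -144$)
$C = 2304$ ($C = \left(-10 + \left(33 - 39\right)\right) \left(-144\right) = \left(-10 - 6\right) \left(-144\right) = \left(-16\right) \left(-144\right) = 2304$)
$w = 20515$ ($w = 23996 - 3481 = 20515$)
$w + C = 20515 + 2304 = 22819$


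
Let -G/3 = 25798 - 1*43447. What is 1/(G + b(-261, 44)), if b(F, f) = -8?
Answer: 1/52939 ≈ 1.8890e-5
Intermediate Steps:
G = 52947 (G = -3*(25798 - 1*43447) = -3*(25798 - 43447) = -3*(-17649) = 52947)
1/(G + b(-261, 44)) = 1/(52947 - 8) = 1/52939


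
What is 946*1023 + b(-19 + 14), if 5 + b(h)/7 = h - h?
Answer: 967723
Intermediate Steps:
b(h) = -35 (b(h) = -35 + 7*(h - h) = -35 + 7*0 = -35 + 0 = -35)
946*1023 + b(-19 + 14) = 946*1023 - 35 = 967758 - 35 = 967723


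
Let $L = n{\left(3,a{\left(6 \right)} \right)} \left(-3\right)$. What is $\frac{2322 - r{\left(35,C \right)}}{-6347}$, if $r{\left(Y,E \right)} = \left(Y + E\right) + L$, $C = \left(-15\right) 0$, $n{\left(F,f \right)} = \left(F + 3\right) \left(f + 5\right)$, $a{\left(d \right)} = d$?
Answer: $- \frac{2485}{6347} \approx -0.39152$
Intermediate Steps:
$n{\left(F,f \right)} = \left(3 + F\right) \left(5 + f\right)$
$L = -198$ ($L = \left(15 + 3 \cdot 6 + 5 \cdot 3 + 3 \cdot 6\right) \left(-3\right) = \left(15 + 18 + 15 + 18\right) \left(-3\right) = 66 \left(-3\right) = -198$)
$C = 0$
$r{\left(Y,E \right)} = -198 + E + Y$ ($r{\left(Y,E \right)} = \left(Y + E\right) - 198 = \left(E + Y\right) - 198 = -198 + E + Y$)
$\frac{2322 - r{\left(35,C \right)}}{-6347} = \frac{2322 - \left(-198 + 0 + 35\right)}{-6347} = \left(2322 - -163\right) \left(- \frac{1}{6347}\right) = \left(2322 + 163\right) \left(- \frac{1}{6347}\right) = 2485 \left(- \frac{1}{6347}\right) = - \frac{2485}{6347}$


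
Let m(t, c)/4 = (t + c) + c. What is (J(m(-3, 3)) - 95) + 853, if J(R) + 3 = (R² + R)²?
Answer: 25091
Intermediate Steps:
m(t, c) = 4*t + 8*c (m(t, c) = 4*((t + c) + c) = 4*((c + t) + c) = 4*(t + 2*c) = 4*t + 8*c)
J(R) = -3 + (R + R²)² (J(R) = -3 + (R² + R)² = -3 + (R + R²)²)
(J(m(-3, 3)) - 95) + 853 = ((-3 + (4*(-3) + 8*3)²*(1 + (4*(-3) + 8*3))²) - 95) + 853 = ((-3 + (-12 + 24)²*(1 + (-12 + 24))²) - 95) + 853 = ((-3 + 12²*(1 + 12)²) - 95) + 853 = ((-3 + 144*13²) - 95) + 853 = ((-3 + 144*169) - 95) + 853 = ((-3 + 24336) - 95) + 853 = (24333 - 95) + 853 = 24238 + 853 = 25091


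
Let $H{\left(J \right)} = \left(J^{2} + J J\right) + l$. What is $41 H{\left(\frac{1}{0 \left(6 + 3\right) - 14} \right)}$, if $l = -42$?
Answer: $- \frac{168715}{98} \approx -1721.6$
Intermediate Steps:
$H{\left(J \right)} = -42 + 2 J^{2}$ ($H{\left(J \right)} = \left(J^{2} + J J\right) - 42 = \left(J^{2} + J^{2}\right) - 42 = 2 J^{2} - 42 = -42 + 2 J^{2}$)
$41 H{\left(\frac{1}{0 \left(6 + 3\right) - 14} \right)} = 41 \left(-42 + 2 \left(\frac{1}{0 \left(6 + 3\right) - 14}\right)^{2}\right) = 41 \left(-42 + 2 \left(\frac{1}{0 \cdot 9 - 14}\right)^{2}\right) = 41 \left(-42 + 2 \left(\frac{1}{0 - 14}\right)^{2}\right) = 41 \left(-42 + 2 \left(\frac{1}{-14}\right)^{2}\right) = 41 \left(-42 + 2 \left(- \frac{1}{14}\right)^{2}\right) = 41 \left(-42 + 2 \cdot \frac{1}{196}\right) = 41 \left(-42 + \frac{1}{98}\right) = 41 \left(- \frac{4115}{98}\right) = - \frac{168715}{98}$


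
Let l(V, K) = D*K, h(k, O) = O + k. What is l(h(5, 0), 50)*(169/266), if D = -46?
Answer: -194350/133 ≈ -1461.3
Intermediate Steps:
l(V, K) = -46*K
l(h(5, 0), 50)*(169/266) = (-46*50)*(169/266) = -388700/266 = -2300*169/266 = -194350/133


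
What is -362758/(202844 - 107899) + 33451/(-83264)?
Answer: -33380687307/7905500480 ≈ -4.2225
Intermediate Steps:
-362758/(202844 - 107899) + 33451/(-83264) = -362758/94945 + 33451*(-1/83264) = -362758*1/94945 - 33451/83264 = -362758/94945 - 33451/83264 = -33380687307/7905500480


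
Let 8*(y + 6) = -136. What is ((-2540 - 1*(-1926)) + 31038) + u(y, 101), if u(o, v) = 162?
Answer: 30586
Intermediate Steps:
y = -23 (y = -6 + (⅛)*(-136) = -6 - 17 = -23)
((-2540 - 1*(-1926)) + 31038) + u(y, 101) = ((-2540 - 1*(-1926)) + 31038) + 162 = ((-2540 + 1926) + 31038) + 162 = (-614 + 31038) + 162 = 30424 + 162 = 30586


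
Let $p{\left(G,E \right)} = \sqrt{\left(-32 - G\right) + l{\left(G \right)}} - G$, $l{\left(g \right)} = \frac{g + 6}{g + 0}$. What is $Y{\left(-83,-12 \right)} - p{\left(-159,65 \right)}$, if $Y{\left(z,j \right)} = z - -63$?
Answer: $-179 - \frac{\sqrt{359446}}{53} \approx -190.31$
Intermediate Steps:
$l{\left(g \right)} = \frac{6 + g}{g}$
$Y{\left(z,j \right)} = 63 + z$ ($Y{\left(z,j \right)} = z + 63 = 63 + z$)
$p{\left(G,E \right)} = \sqrt{-32 - G + \frac{6 + G}{G}} - G$ ($p{\left(G,E \right)} = \sqrt{\left(-32 - G\right) + \frac{6 + G}{G}} - G = \sqrt{-32 - G + \frac{6 + G}{G}} - G$)
$Y{\left(-83,-12 \right)} - p{\left(-159,65 \right)} = \left(63 - 83\right) - \left(\sqrt{-31 - -159 + \frac{6}{-159}} - -159\right) = -20 - \left(\sqrt{-31 + 159 + 6 \left(- \frac{1}{159}\right)} + 159\right) = -20 - \left(\sqrt{-31 + 159 - \frac{2}{53}} + 159\right) = -20 - \left(\sqrt{\frac{6782}{53}} + 159\right) = -20 - \left(\frac{\sqrt{359446}}{53} + 159\right) = -20 - \left(159 + \frac{\sqrt{359446}}{53}\right) = -179 - \frac{\sqrt{359446}}{53}$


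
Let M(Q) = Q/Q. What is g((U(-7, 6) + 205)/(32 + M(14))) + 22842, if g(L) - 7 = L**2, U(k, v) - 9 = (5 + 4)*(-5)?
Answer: 24911122/1089 ≈ 22875.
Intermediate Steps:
M(Q) = 1
U(k, v) = -36 (U(k, v) = 9 + (5 + 4)*(-5) = 9 + 9*(-5) = 9 - 45 = -36)
g(L) = 7 + L**2
g((U(-7, 6) + 205)/(32 + M(14))) + 22842 = (7 + ((-36 + 205)/(32 + 1))**2) + 22842 = (7 + (169/33)**2) + 22842 = (7 + 28561/1089) + 22842 = 36184/1089 + 22842 = 24911122/1089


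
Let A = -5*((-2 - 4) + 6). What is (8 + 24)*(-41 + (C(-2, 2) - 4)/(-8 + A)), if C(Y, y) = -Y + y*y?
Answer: -1320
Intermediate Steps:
A = 0 (A = -5*(-6 + 6) = -5*0 = 0)
C(Y, y) = y² - Y (C(Y, y) = -Y + y² = y² - Y)
(8 + 24)*(-41 + (C(-2, 2) - 4)/(-8 + A)) = (8 + 24)*(-41 + ((2² - 1*(-2)) - 4)/(-8 + 0)) = 32*(-41 + ((4 + 2) - 4)/(-8)) = 32*(-41 + (6 - 4)*(-⅛)) = 32*(-41 + 2*(-⅛)) = 32*(-41 - ¼) = 32*(-165/4) = -1320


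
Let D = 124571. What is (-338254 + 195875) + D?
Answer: -17808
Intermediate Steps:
(-338254 + 195875) + D = (-338254 + 195875) + 124571 = -142379 + 124571 = -17808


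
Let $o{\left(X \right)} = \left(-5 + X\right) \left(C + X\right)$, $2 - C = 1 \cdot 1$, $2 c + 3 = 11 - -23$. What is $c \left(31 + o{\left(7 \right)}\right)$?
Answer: $\frac{1457}{2} \approx 728.5$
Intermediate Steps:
$c = \frac{31}{2}$ ($c = - \frac{3}{2} + \frac{11 - -23}{2} = - \frac{3}{2} + \frac{11 + 23}{2} = - \frac{3}{2} + \frac{1}{2} \cdot 34 = - \frac{3}{2} + 17 = \frac{31}{2} \approx 15.5$)
$C = 1$ ($C = 2 - 1 \cdot 1 = 2 - 1 = 1$)
$o{\left(X \right)} = \left(1 + X\right) \left(-5 + X\right)$ ($o{\left(X \right)} = \left(-5 + X\right) \left(1 + X\right) = \left(1 + X\right) \left(-5 + X\right)$)
$c \left(31 + o{\left(7 \right)}\right) = \frac{31 \left(31 - \left(33 - 49\right)\right)}{2} = \frac{31 \left(31 - -16\right)}{2} = \frac{31 \left(31 + 16\right)}{2} = \frac{31}{2} \cdot 47 = \frac{1457}{2}$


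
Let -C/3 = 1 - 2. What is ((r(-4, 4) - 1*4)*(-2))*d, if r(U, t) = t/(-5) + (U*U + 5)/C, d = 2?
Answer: -44/5 ≈ -8.8000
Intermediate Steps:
C = 3 (C = -3*(1 - 2) = -3*(-1) = 3)
r(U, t) = 5/3 - t/5 + U**2/3 (r(U, t) = t/(-5) + (U*U + 5)/3 = t*(-1/5) + (U**2 + 5)*(1/3) = -t/5 + (5 + U**2)*(1/3) = -t/5 + (5/3 + U**2/3) = 5/3 - t/5 + U**2/3)
((r(-4, 4) - 1*4)*(-2))*d = (((5/3 - 1/5*4 + (1/3)*(-4)**2) - 1*4)*(-2))*2 = (((5/3 - 4/5 + (1/3)*16) - 4)*(-2))*2 = (((5/3 - 4/5 + 16/3) - 4)*(-2))*2 = ((31/5 - 4)*(-2))*2 = ((11/5)*(-2))*2 = -22/5*2 = -44/5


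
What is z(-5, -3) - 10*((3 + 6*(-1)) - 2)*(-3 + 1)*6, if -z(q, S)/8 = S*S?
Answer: -672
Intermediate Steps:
z(q, S) = -8*S² (z(q, S) = -8*S*S = -8*S²)
z(-5, -3) - 10*((3 + 6*(-1)) - 2)*(-3 + 1)*6 = -8*(-3)² - 10*((3 + 6*(-1)) - 2)*(-3 + 1)*6 = -8*9 - 10*((3 - 6) - 2)*(-2*6) = -72 - 10*(-3 - 2)*(-12) = -72 - (-50)*(-12) = -72 - 10*60 = -72 - 600 = -672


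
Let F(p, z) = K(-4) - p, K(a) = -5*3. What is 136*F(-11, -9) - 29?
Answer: -573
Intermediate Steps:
K(a) = -15
F(p, z) = -15 - p
136*F(-11, -9) - 29 = 136*(-15 - 1*(-11)) - 29 = 136*(-15 + 11) - 29 = 136*(-4) - 29 = -544 - 29 = -573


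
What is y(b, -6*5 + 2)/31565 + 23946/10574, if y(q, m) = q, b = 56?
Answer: 378223817/166884155 ≈ 2.2664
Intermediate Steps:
y(b, -6*5 + 2)/31565 + 23946/10574 = 56/31565 + 23946/10574 = 56*(1/31565) + 23946*(1/10574) = 56/31565 + 11973/5287 = 378223817/166884155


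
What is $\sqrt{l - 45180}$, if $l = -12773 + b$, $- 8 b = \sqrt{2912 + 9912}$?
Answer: $\frac{\sqrt{-231812 - \sqrt{3206}}}{2} \approx 240.76 i$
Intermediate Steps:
$b = - \frac{\sqrt{3206}}{4}$ ($b = - \frac{\sqrt{2912 + 9912}}{8} = - \frac{\sqrt{12824}}{8} = - \frac{2 \sqrt{3206}}{8} = - \frac{\sqrt{3206}}{4} \approx -14.155$)
$l = -12773 - \frac{\sqrt{3206}}{4} \approx -12787.0$
$\sqrt{l - 45180} = \sqrt{\left(-12773 - \frac{\sqrt{3206}}{4}\right) - 45180} = \sqrt{-57953 - \frac{\sqrt{3206}}{4}}$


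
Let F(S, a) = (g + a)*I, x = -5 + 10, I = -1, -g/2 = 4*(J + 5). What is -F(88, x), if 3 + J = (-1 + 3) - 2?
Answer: -11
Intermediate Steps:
J = -3 (J = -3 + ((-1 + 3) - 2) = -3 + (2 - 2) = -3 + 0 = -3)
g = -16 (g = -8*(-3 + 5) = -8*2 = -2*8 = -16)
x = 5
F(S, a) = 16 - a (F(S, a) = (-16 + a)*(-1) = 16 - a)
-F(88, x) = -(16 - 1*5) = -(16 - 5) = -1*11 = -11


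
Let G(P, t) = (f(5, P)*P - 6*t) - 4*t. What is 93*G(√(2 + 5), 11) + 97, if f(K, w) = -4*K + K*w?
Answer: -6878 - 1860*√7 ≈ -11799.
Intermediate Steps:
G(P, t) = -10*t + P*(-20 + 5*P) (G(P, t) = ((5*(-4 + P))*P - 6*t) - 4*t = ((-20 + 5*P)*P - 6*t) - 4*t = (P*(-20 + 5*P) - 6*t) - 4*t = (-6*t + P*(-20 + 5*P)) - 4*t = -10*t + P*(-20 + 5*P))
93*G(√(2 + 5), 11) + 97 = 93*(-10*11 + 5*√(2 + 5)*(-4 + √(2 + 5))) + 97 = 93*(-110 + 5*√7*(-4 + √7)) + 97 = (-10230 + 465*√7*(-4 + √7)) + 97 = -10133 + 465*√7*(-4 + √7)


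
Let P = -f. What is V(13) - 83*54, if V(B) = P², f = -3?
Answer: -4473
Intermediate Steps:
P = 3 (P = -1*(-3) = 3)
V(B) = 9 (V(B) = 3² = 9)
V(13) - 83*54 = 9 - 83*54 = 9 - 4482 = -4473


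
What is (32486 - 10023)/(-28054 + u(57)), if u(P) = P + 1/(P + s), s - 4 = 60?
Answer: -388289/483948 ≈ -0.80234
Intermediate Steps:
s = 64 (s = 4 + 60 = 64)
u(P) = P + 1/(64 + P) (u(P) = P + 1/(P + 64) = P + 1/(64 + P))
(32486 - 10023)/(-28054 + u(57)) = (32486 - 10023)/(-28054 + (1 + 57² + 64*57)/(64 + 57)) = 22463/(-28054 + (1 + 3249 + 3648)/121) = 22463/(-28054 + (1/121)*6898) = 22463/(-28054 + 6898/121) = 22463/(-3387636/121) = 22463*(-121/3387636) = -388289/483948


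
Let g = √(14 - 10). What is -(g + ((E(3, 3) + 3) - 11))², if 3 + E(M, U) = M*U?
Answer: 0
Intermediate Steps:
E(M, U) = -3 + M*U
g = 2 (g = √4 = 2)
-(g + ((E(3, 3) + 3) - 11))² = -(2 + (((-3 + 3*3) + 3) - 11))² = -(2 + (((-3 + 9) + 3) - 11))² = -(2 + ((6 + 3) - 11))² = -(2 + (9 - 11))² = -(2 - 2)² = -1*0² = -1*0 = 0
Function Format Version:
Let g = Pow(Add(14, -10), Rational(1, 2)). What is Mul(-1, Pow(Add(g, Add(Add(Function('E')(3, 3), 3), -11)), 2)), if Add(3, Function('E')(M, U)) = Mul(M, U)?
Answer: 0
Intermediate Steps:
Function('E')(M, U) = Add(-3, Mul(M, U))
g = 2 (g = Pow(4, Rational(1, 2)) = 2)
Mul(-1, Pow(Add(g, Add(Add(Function('E')(3, 3), 3), -11)), 2)) = Mul(-1, Pow(Add(2, Add(Add(Add(-3, Mul(3, 3)), 3), -11)), 2)) = Mul(-1, Pow(Add(2, Add(Add(Add(-3, 9), 3), -11)), 2)) = Mul(-1, Pow(Add(2, Add(Add(6, 3), -11)), 2)) = Mul(-1, Pow(Add(2, Add(9, -11)), 2)) = Mul(-1, Pow(Add(2, -2), 2)) = Mul(-1, Pow(0, 2)) = Mul(-1, 0) = 0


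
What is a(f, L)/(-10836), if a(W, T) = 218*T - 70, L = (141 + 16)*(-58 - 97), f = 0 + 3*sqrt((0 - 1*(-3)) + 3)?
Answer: 1326275/2709 ≈ 489.58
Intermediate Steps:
f = 3*sqrt(6) (f = 0 + 3*sqrt((0 + 3) + 3) = 0 + 3*sqrt(3 + 3) = 0 + 3*sqrt(6) = 3*sqrt(6) ≈ 7.3485)
L = -24335 (L = 157*(-155) = -24335)
a(W, T) = -70 + 218*T
a(f, L)/(-10836) = (-70 + 218*(-24335))/(-10836) = (-70 - 5305030)*(-1/10836) = -5305100*(-1/10836) = 1326275/2709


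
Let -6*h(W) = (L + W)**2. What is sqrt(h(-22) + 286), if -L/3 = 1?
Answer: sqrt(6546)/6 ≈ 13.485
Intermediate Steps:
L = -3 (L = -3*1 = -3)
h(W) = -(-3 + W)**2/6
sqrt(h(-22) + 286) = sqrt(-(-3 - 22)**2/6 + 286) = sqrt(-1/6*(-25)**2 + 286) = sqrt(-1/6*625 + 286) = sqrt(-625/6 + 286) = sqrt(1091/6) = sqrt(6546)/6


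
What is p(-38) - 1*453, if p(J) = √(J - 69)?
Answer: -453 + I*√107 ≈ -453.0 + 10.344*I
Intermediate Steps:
p(J) = √(-69 + J)
p(-38) - 1*453 = √(-69 - 38) - 1*453 = √(-107) - 453 = I*√107 - 453 = -453 + I*√107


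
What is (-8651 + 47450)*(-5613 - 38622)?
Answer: -1716273765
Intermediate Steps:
(-8651 + 47450)*(-5613 - 38622) = 38799*(-44235) = -1716273765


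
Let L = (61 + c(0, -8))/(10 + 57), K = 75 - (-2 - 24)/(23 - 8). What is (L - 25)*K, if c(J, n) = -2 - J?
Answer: -1860016/1005 ≈ -1850.8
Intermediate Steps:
K = 1151/15 (K = 75 - (-26)/15 = 75 - 1*(-26/15) = 75 + 26/15 = 1151/15 ≈ 76.733)
L = 59/67 (L = (61 + (-2 - 1*0))/(10 + 57) = (61 + (-2 + 0))/67 = (61 - 2)*(1/67) = 59*(1/67) = 59/67 ≈ 0.88060)
(L - 25)*K = (59/67 - 25)*(1151/15) = -1616/67*1151/15 = -1860016/1005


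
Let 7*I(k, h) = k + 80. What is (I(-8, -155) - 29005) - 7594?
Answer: -256121/7 ≈ -36589.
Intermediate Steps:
I(k, h) = 80/7 + k/7 (I(k, h) = (k + 80)/7 = (80 + k)/7 = 80/7 + k/7)
(I(-8, -155) - 29005) - 7594 = ((80/7 + (1/7)*(-8)) - 29005) - 7594 = ((80/7 - 8/7) - 29005) - 7594 = (72/7 - 29005) - 7594 = -202963/7 - 7594 = -256121/7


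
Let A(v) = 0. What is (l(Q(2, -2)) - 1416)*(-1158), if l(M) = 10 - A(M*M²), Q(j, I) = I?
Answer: 1628148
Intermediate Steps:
l(M) = 10 (l(M) = 10 - 1*0 = 10 + 0 = 10)
(l(Q(2, -2)) - 1416)*(-1158) = (10 - 1416)*(-1158) = -1406*(-1158) = 1628148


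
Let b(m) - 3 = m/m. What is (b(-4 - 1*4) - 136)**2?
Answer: 17424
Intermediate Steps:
b(m) = 4 (b(m) = 3 + m/m = 3 + 1 = 4)
(b(-4 - 1*4) - 136)**2 = (4 - 136)**2 = (-132)**2 = 17424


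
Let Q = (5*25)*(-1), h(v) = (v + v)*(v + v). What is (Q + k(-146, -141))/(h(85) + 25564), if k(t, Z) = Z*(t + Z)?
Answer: 877/1184 ≈ 0.74071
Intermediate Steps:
h(v) = 4*v² (h(v) = (2*v)*(2*v) = 4*v²)
Q = -125 (Q = 125*(-1) = -125)
k(t, Z) = Z*(Z + t)
(Q + k(-146, -141))/(h(85) + 25564) = (-125 - 141*(-141 - 146))/(4*85² + 25564) = (-125 - 141*(-287))/(4*7225 + 25564) = (-125 + 40467)/(28900 + 25564) = 40342/54464 = 40342*(1/54464) = 877/1184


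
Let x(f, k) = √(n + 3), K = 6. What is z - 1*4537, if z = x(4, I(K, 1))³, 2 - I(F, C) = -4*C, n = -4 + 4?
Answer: -4537 + 3*√3 ≈ -4531.8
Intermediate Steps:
n = 0
I(F, C) = 2 + 4*C (I(F, C) = 2 - (-4)*C = 2 + 4*C)
x(f, k) = √3 (x(f, k) = √(0 + 3) = √3)
z = 3*√3 (z = (√3)³ = 3*√3 ≈ 5.1962)
z - 1*4537 = 3*√3 - 1*4537 = 3*√3 - 4537 = -4537 + 3*√3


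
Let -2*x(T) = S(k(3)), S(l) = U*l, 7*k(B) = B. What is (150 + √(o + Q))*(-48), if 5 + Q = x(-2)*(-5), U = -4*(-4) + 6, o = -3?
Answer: -7200 - 48*√763/7 ≈ -7389.4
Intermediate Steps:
k(B) = B/7
U = 22 (U = 16 + 6 = 22)
S(l) = 22*l
x(T) = -33/7 (x(T) = -11*(⅐)*3 = -11*3/7 = -½*66/7 = -33/7)
Q = 130/7 (Q = -5 - 33/7*(-5) = -5 + 165/7 = 130/7 ≈ 18.571)
(150 + √(o + Q))*(-48) = (150 + √(-3 + 130/7))*(-48) = (150 + √(109/7))*(-48) = (150 + √763/7)*(-48) = -7200 - 48*√763/7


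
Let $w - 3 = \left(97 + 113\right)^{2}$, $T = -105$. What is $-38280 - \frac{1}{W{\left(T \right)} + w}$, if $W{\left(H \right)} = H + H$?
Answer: $- \frac{1680224041}{43893} \approx -38280.0$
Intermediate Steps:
$W{\left(H \right)} = 2 H$
$w = 44103$ ($w = 3 + \left(97 + 113\right)^{2} = 3 + 210^{2} = 3 + 44100 = 44103$)
$-38280 - \frac{1}{W{\left(T \right)} + w} = -38280 - \frac{1}{2 \left(-105\right) + 44103} = -38280 - \frac{1}{-210 + 44103} = -38280 - \frac{1}{43893} = - \frac{1680224041}{43893}$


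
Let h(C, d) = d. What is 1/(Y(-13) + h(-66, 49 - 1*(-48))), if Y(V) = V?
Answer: 1/84 ≈ 0.011905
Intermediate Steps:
1/(Y(-13) + h(-66, 49 - 1*(-48))) = 1/(-13 + (49 - 1*(-48))) = 1/(-13 + (49 + 48)) = 1/(-13 + 97) = 1/84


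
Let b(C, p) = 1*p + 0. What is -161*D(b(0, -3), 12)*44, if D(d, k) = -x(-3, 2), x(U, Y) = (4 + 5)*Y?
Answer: 127512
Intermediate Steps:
x(U, Y) = 9*Y
b(C, p) = p (b(C, p) = p + 0 = p)
D(d, k) = -18 (D(d, k) = -9*2 = -1*18 = -18)
-161*D(b(0, -3), 12)*44 = -161*(-18)*44 = 2898*44 = 127512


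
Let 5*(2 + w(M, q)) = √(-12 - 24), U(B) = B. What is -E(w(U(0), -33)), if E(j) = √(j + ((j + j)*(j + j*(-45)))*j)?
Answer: -√(-36450 - 696210*I)/25 ≈ -22.991 + 24.226*I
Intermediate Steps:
w(M, q) = -2 + 6*I/5 (w(M, q) = -2 + √(-12 - 24)/5 = -2 + √(-36)/5 = -2 + (6*I)/5 = -2 + 6*I/5)
E(j) = √(j - 88*j³) (E(j) = √(j + ((2*j)*(j - 45*j))*j) = √(j + ((2*j)*(-44*j))*j) = √(j + (-88*j²)*j) = √(j - 88*j³))
-E(w(U(0), -33)) = -√((-2 + 6*I/5) - 88*(-2 + 6*I/5)³) = -√(-2 - 88*(-2 + 6*I/5)³ + 6*I/5)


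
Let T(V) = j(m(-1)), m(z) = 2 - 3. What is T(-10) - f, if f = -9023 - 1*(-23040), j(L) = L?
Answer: -14018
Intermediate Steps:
m(z) = -1
f = 14017 (f = -9023 + 23040 = 14017)
T(V) = -1
T(-10) - f = -1 - 1*14017 = -1 - 14017 = -14018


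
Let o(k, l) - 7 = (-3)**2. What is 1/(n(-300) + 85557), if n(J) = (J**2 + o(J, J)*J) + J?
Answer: 1/170457 ≈ 5.8666e-6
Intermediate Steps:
o(k, l) = 16 (o(k, l) = 7 + (-3)**2 = 7 + 9 = 16)
n(J) = J**2 + 17*J (n(J) = (J**2 + 16*J) + J = J**2 + 17*J)
1/(n(-300) + 85557) = 1/(-300*(17 - 300) + 85557) = 1/(-300*(-283) + 85557) = 1/(84900 + 85557) = 1/170457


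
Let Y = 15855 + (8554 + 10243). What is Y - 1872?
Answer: 32780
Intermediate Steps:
Y = 34652 (Y = 15855 + 18797 = 34652)
Y - 1872 = 34652 - 1872 = 32780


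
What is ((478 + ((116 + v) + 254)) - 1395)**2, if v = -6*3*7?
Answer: 452929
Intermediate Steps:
v = -126 (v = -18*7 = -126)
((478 + ((116 + v) + 254)) - 1395)**2 = ((478 + ((116 - 126) + 254)) - 1395)**2 = ((478 + (-10 + 254)) - 1395)**2 = ((478 + 244) - 1395)**2 = (722 - 1395)**2 = (-673)**2 = 452929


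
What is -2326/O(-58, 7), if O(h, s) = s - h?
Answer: -2326/65 ≈ -35.785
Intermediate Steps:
-2326/O(-58, 7) = -2326/(7 - 1*(-58)) = -2326/(7 + 58) = -2326/65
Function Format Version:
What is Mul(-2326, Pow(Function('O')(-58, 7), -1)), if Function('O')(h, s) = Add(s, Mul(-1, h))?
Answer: Rational(-2326, 65) ≈ -35.785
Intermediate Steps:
Mul(-2326, Pow(Function('O')(-58, 7), -1)) = Mul(-2326, Pow(Add(7, Mul(-1, -58)), -1)) = Mul(-2326, Pow(Add(7, 58), -1)) = Mul(-2326, Pow(65, -1)) = Mul(-2326, Rational(1, 65)) = Rational(-2326, 65)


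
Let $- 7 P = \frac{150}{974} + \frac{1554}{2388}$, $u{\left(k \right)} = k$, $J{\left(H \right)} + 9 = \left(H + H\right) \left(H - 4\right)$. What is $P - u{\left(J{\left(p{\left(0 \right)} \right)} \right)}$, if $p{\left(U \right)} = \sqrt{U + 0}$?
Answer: $\frac{12055055}{1356782} \approx 8.885$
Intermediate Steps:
$p{\left(U \right)} = \sqrt{U}$
$J{\left(H \right)} = -9 + 2 H \left(-4 + H\right)$ ($J{\left(H \right)} = -9 + \left(H + H\right) \left(H - 4\right) = -9 + 2 H \left(-4 + H\right)$)
$P = - \frac{155983}{1356782}$ ($P = - \frac{\frac{150}{974} + \frac{1554}{2388}}{7} = - \frac{150 \cdot \frac{1}{974} + 1554 \cdot \frac{1}{2388}}{7} = - \frac{\frac{75}{487} + \frac{259}{398}}{7} = \left(- \frac{1}{7}\right) \frac{155983}{193826} = - \frac{155983}{1356782} \approx -0.11497$)
$P - u{\left(J{\left(p{\left(0 \right)} \right)} \right)} = - \frac{155983}{1356782} - \left(-9 - 8 \sqrt{0} + 2 \left(\sqrt{0}\right)^{2}\right) = - \frac{155983}{1356782} - \left(-9 - 0 + 2 \cdot 0^{2}\right) = - \frac{155983}{1356782} - \left(-9 + 0 + 2 \cdot 0\right) = - \frac{155983}{1356782} - \left(-9 + 0 + 0\right) = - \frac{155983}{1356782} - -9 = - \frac{155983}{1356782} + 9 = \frac{12055055}{1356782}$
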